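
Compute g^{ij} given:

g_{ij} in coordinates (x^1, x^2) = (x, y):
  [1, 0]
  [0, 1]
The metric is diagonal, so g^{ij} is diagonal with entries 1/g_{ii}: diag(1, 1).
g^{ij}:
  [1, 0]
  [0, 1]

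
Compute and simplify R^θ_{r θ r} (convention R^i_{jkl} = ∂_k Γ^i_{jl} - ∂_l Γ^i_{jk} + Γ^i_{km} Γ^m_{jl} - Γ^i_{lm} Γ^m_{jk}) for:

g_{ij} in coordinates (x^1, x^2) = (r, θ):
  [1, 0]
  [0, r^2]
Non-zero Christoffel symbols (Γ^k_{ij} = Γ^k_{ji}):
Γ^r_{θ θ} = -r
Γ^θ_{r θ} = 1/r
R^θ_{r θ r} = ∂_θ Γ^θ_{r r} - ∂_r Γ^θ_{r θ} + Γ^θ_{θ m} Γ^m_{r r} - Γ^θ_{r m} Γ^m_{r θ}
  = (0) - (-1/r^2) + (0) - (1/r^2) = 0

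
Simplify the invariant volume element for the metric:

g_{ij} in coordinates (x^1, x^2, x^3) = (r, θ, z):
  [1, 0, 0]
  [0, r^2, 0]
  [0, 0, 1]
det(g) = r^2
√|det(g)| = r
Volume element: dV = r dr dθ dz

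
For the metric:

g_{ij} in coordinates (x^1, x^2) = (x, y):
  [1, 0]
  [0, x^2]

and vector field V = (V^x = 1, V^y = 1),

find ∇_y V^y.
Non-zero Christoffel symbols:
Γ^x_{y y} = -x
Γ^y_{x y} = 1/x
∇_y V^y = ∂_y V^y + Γ^y_{y j} V^j
  = (0) + (1/x)(1) + (0)(1)
  = 1/x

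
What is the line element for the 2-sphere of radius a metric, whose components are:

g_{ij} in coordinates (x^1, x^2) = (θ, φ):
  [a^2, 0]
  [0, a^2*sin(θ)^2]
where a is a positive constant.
ds^2 = g_{ij} dx^i dx^j; only the non-zero components contribute.
ds^2 = a^2 dθ^2 + a^2*sin(θ)^2 dφ^2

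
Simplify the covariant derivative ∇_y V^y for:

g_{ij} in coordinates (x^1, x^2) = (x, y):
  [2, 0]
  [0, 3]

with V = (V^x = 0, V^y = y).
All Christoffel symbols are zero.
∇_y V^y = ∂_y V^y + Γ^y_{y j} V^j
  = (1) + (0)(0) + (0)(y)
  = 1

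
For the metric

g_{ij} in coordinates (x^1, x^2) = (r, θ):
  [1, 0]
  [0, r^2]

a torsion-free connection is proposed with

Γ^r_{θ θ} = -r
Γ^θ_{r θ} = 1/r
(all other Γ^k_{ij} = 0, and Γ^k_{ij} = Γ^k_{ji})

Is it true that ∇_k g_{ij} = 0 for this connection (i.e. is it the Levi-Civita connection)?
Using ∇_k g_{ij} = ∂_k g_{ij} - Γ^m_{ki} g_{mj} - Γ^m_{kj} g_{im}:
e.g. ∇_r g_{θθ} = (2*r) - (r) - (r) = 0
Every component ∇_k g_{ij} vanishes: the connection is metric compatible.
Yes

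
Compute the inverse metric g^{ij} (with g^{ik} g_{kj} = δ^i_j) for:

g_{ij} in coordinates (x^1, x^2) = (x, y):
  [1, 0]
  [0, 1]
The metric is diagonal, so g^{ij} is diagonal with entries 1/g_{ii}: diag(1, 1).
g^{ij}:
  [1, 0]
  [0, 1]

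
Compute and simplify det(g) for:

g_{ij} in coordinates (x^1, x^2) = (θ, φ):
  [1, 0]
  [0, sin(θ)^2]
For a 2×2 metric: det(g) = g_{11}·g_{22} - g_{12}·g_{21}
= (1)·(sin(θ)^2) - (0)·(0)
= sin(θ)^2 - 0
det(g) = sin(θ)^2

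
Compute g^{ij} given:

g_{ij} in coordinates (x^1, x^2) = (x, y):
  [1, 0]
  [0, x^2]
The metric is diagonal, so g^{ij} is diagonal with entries 1/g_{ii}: diag(1, 1/(x^2)).
g^{ij}:
  [1, 0]
  [0, 1/x^2]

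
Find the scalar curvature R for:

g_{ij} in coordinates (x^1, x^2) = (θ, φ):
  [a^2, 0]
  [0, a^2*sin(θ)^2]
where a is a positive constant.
Non-zero Christoffel symbols (Γ^k_{ij} = Γ^k_{ji}):
Γ^θ_{φ φ} = -sin(2*θ)/2
Γ^φ_{θ φ} = 1/tan(θ)
Ricci tensor (R_{ij} = R^k_{ikj}): R_{θθ} = 1, R_{θφ} = 0, R_{φφ} = sin(θ)^2
Inverse metric: g^{θθ} = 1/a^2, g^{φφ} = 1/(a^2*sin(θ)^2)
R = g^{ij} R_{ij} = (1/a^2)(1) + (1/(a^2*sin(θ)^2))(sin(θ)^2) = 2/a^2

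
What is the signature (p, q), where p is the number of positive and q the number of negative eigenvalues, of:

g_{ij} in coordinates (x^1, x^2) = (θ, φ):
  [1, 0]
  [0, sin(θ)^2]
The metric is diagonal, so its eigenvalues are the diagonal entries: 1, sin(θ)^2 (at a generic point, where coordinate-dependent entries are positive).
2 positive, 0 negative.
(2, 0) - Riemannian (positive definite)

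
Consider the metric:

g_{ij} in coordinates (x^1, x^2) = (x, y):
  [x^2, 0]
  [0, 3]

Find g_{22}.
With x^1 = x, x^2 = y, g_{22} = g_{yy} is the row-2, column-2 entry of the matrix.
g_{22} = 3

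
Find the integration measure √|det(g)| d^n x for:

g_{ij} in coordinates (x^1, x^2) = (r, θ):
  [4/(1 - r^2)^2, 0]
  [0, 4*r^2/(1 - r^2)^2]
det(g) = 16*r^2/(1 - r^2)^4
√|det(g)| = 4*r/(r^2 - 1)^2
Volume element: dV = 4*r/(r^2 - 1)^2 dr dθ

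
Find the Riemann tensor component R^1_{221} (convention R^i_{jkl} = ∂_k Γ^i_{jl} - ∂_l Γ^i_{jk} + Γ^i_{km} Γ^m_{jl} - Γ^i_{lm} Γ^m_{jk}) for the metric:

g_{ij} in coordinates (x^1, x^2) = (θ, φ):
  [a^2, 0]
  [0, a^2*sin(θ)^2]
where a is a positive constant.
Non-zero Christoffel symbols (Γ^k_{ij} = Γ^k_{ji}):
Γ^θ_{φ φ} = -sin(2*θ)/2
Γ^φ_{θ φ} = 1/tan(θ)
R^θ_{φ φ θ} = ∂_φ Γ^θ_{φ θ} - ∂_θ Γ^θ_{φ φ} + Γ^θ_{φ m} Γ^m_{φ θ} - Γ^θ_{θ m} Γ^m_{φ φ}
  = (0) - (-cos(2*θ)) + (-cos(θ)^2) - (0) = -sin(θ)^2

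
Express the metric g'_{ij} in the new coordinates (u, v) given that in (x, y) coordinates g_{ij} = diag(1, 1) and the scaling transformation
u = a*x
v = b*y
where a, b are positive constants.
Invert the transformation: x = u/a, y = v/b
g'_{ij} = (∂x^k/∂x'^i)(∂x^l/∂x'^j) g_{kl}; with g_{kl} = δ_{kl} this is Σ_k (∂x^k/∂x'^i)(∂x^k/∂x'^j).
Jacobian: ∂x/∂u = 1/a, ∂x/∂v = 0, ∂y/∂u = 0, ∂y/∂v = 1/b
g'_{uu} = (1/a)(1/a) + (0)(0) = 1/a^2
g'_{uv} = (1/a)(0) + (0)(1/b) = 0
g'_{vv} = (0)(0) + (1/b)(1/b) = 1/b^2
g'_{ij} = diag(1/a^2, 1/b^2)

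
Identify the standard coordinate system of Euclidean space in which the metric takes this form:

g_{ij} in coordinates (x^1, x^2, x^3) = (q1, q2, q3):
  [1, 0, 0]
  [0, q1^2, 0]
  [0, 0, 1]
The line element ds^2 = dq1^2 + q1^2 dq2^2 + dq3^2 is dr^2 + r^2 dθ^2 + dz^2 with q1 = r, q2 = θ, q3 = z.
cylindrical coordinates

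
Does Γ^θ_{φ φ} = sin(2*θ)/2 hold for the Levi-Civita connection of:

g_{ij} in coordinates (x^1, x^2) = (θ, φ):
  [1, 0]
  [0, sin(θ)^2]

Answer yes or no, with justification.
Γ^θ_{φ φ} = (1/2) g^{θθ} (∂_φ g_{θφ} + ∂_φ g_{θφ} - ∂_θ g_{φφ}) = (1/2)(1)((0) + (0) - (sin(2*θ))) = -sin(2*θ)/2
This differs from the proposed value sin(2*θ)/2.
No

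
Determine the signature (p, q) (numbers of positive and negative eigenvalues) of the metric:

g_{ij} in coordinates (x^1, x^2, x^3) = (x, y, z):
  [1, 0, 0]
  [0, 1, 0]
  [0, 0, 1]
The metric is diagonal, so its eigenvalues are the diagonal entries: 1, 1, 1 (at a generic point, where coordinate-dependent entries are positive).
3 positive, 0 negative.
(3, 0) - Riemannian (positive definite)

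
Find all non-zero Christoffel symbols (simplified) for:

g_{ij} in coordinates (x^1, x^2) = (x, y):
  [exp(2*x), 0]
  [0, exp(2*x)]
Using Γ^k_{ij} = (1/2) g^{km} (∂_i g_{mj} + ∂_j g_{mi} - ∂_m g_{ij}); the metric is diagonal, so only the m = k term contributes.
Non-zero symbols (using the symmetry Γ^k_{ij} = Γ^k_{ji}):
Γ^x_{x x} = (1/2) g^{xx} (∂_x g_{xx} + ∂_x g_{xx} - ∂_x g_{xx}) = (1/2)(exp(-2*x))((2*exp(2*x)) + (2*exp(2*x)) - (2*exp(2*x))) = 1
Γ^x_{y y} = (1/2) g^{xx} (∂_y g_{xy} + ∂_y g_{xy} - ∂_x g_{yy}) = (1/2)(exp(-2*x))((0) + (0) - (2*exp(2*x))) = -1
Γ^y_{x y} = (1/2) g^{yy} (∂_x g_{yy} + ∂_y g_{yx} - ∂_y g_{xy}) = (1/2)(exp(-2*x))((2*exp(2*x)) + (0) - (0)) = 1
All other Christoffel symbols are zero.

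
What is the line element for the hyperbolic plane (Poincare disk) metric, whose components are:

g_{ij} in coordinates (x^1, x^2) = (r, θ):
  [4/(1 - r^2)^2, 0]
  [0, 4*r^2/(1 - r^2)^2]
ds^2 = g_{ij} dx^i dx^j; only the non-zero components contribute.
ds^2 = (4/(1 - r^2)^2) dr^2 + (4*r^2/(1 - r^2)^2) dθ^2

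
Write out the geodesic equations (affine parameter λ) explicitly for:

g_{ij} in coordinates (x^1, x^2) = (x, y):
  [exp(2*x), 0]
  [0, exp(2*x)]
Geodesic equation: d^2x^k/dλ^2 + Γ^k_{ij} (dx^i/dλ)(dx^j/dλ) = 0.
Non-zero Christoffel symbols:
Γ^x_{x x} = 1
Γ^x_{y y} = -1
Γ^y_{x y} = 1
Substituting (the symmetric pair Γ^k_{ij}, Γ^k_{ji} combines into a factor 2):
d^2x/dλ^2 + (dx/dλ)^2 - (dy/dλ)^2 = 0
d^2y/dλ^2 + 2 (dx/dλ)(dy/dλ) = 0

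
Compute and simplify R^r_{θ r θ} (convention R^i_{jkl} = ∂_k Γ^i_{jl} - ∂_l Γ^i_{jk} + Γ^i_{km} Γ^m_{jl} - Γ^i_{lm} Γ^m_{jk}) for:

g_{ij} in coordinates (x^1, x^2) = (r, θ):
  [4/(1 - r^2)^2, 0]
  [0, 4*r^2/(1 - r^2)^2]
Non-zero Christoffel symbols (Γ^k_{ij} = Γ^k_{ji}):
Γ^r_{r r} = 2*r/(1 - r^2)
Γ^r_{θ θ} = (r^3 + r)/(r^2 - 1)
Γ^θ_{r θ} = (-r^2 - 1)/(r^3 - r)
R^r_{θ r θ} = ∂_r Γ^r_{θ θ} - ∂_θ Γ^r_{θ r} + Γ^r_{r m} Γ^m_{θ θ} - Γ^r_{θ m} Γ^m_{θ r}
  = ((r^4 - 4*r^2 - 1)/(r^2 - 1)^2) - (0) + (-2*r^2*(r^2 + 1)/(r^2 - 1)^2) - (-(r^2 + 1)^2/(r^2 - 1)^2) = -4*r^2/(r^2 - 1)^2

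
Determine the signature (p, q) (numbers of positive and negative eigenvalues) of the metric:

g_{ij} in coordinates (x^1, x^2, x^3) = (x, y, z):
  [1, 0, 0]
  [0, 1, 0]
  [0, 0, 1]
The metric is diagonal, so its eigenvalues are the diagonal entries: 1, 1, 1 (at a generic point, where coordinate-dependent entries are positive).
3 positive, 0 negative.
(3, 0) - Riemannian (positive definite)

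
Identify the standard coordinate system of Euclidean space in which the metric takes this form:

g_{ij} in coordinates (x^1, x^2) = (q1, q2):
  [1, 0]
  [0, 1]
All components are constant and the metric is the identity, i.e. orthonormal rectilinear coordinates.
Cartesian (2D) coordinates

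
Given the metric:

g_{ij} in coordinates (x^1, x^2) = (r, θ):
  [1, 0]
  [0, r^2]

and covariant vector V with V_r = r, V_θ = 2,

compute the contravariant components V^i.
Inverse metric (diagonal): g^{rr} = 1, g^{θθ} = 1/r^2
V^i = g^{ij} V_j:
V^r = (1)(r) + (0)(2) = r
V^θ = (0)(r) + (1/r^2)(2) = 2/r^2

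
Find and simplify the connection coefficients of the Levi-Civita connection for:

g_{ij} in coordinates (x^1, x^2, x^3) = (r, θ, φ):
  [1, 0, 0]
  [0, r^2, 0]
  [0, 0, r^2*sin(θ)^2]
Using Γ^k_{ij} = (1/2) g^{km} (∂_i g_{mj} + ∂_j g_{mi} - ∂_m g_{ij}); the metric is diagonal, so only the m = k term contributes.
Non-zero symbols (using the symmetry Γ^k_{ij} = Γ^k_{ji}):
Γ^r_{θ θ} = (1/2) g^{rr} (∂_θ g_{rθ} + ∂_θ g_{rθ} - ∂_r g_{θθ}) = (1/2)(1)((0) + (0) - (2*r)) = -r
Γ^r_{φ φ} = (1/2) g^{rr} (∂_φ g_{rφ} + ∂_φ g_{rφ} - ∂_r g_{φφ}) = (1/2)(1)((0) + (0) - (2*r*sin(θ)^2)) = -r*sin(θ)^2
Γ^θ_{r θ} = (1/2) g^{θθ} (∂_r g_{θθ} + ∂_θ g_{θr} - ∂_θ g_{rθ}) = (1/2)(1/r^2)((2*r) + (0) - (0)) = 1/r
Γ^θ_{φ φ} = (1/2) g^{θθ} (∂_φ g_{θφ} + ∂_φ g_{θφ} - ∂_θ g_{φφ}) = (1/2)(1/r^2)((0) + (0) - (r^2*sin(2*θ))) = -sin(2*θ)/2
Γ^φ_{r φ} = (1/2) g^{φφ} (∂_r g_{φφ} + ∂_φ g_{φr} - ∂_φ g_{rφ}) = (1/2)(1/(r^2*sin(θ)^2))((2*r*sin(θ)^2) + (0) - (0)) = 1/r
Γ^φ_{θ φ} = (1/2) g^{φφ} (∂_θ g_{φφ} + ∂_φ g_{φθ} - ∂_φ g_{θφ}) = (1/2)(1/(r^2*sin(θ)^2))((r^2*sin(2*θ)) + (0) - (0)) = 1/tan(θ)
All other Christoffel symbols are zero.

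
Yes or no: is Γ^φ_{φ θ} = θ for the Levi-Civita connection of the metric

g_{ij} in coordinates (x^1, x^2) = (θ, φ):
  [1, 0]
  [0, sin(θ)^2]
Γ^φ_{φ θ} = (1/2) g^{φφ} (∂_φ g_{φθ} + ∂_θ g_{φφ} - ∂_φ g_{φθ}) = (1/2)(1/sin(θ)^2)((0) + (sin(2*θ)) - (0)) = 1/tan(θ)
This differs from the proposed value θ.
No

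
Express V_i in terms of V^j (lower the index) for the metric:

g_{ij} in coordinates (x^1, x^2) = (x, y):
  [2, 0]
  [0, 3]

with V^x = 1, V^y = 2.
V_i = g_{ij} V^j:
V_x = (2)(1) + (0)(2) = 2
V_y = (0)(1) + (3)(2) = 6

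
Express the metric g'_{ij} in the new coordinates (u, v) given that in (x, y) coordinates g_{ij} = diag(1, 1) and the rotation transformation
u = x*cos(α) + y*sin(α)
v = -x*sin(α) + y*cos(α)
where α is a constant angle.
Invert the transformation: x = u*cos(α) - v*sin(α), y = u*sin(α) + v*cos(α)
g'_{ij} = (∂x^k/∂x'^i)(∂x^l/∂x'^j) g_{kl}; with g_{kl} = δ_{kl} this is Σ_k (∂x^k/∂x'^i)(∂x^k/∂x'^j).
Jacobian: ∂x/∂u = cos(α), ∂x/∂v = -sin(α), ∂y/∂u = sin(α), ∂y/∂v = cos(α)
g'_{uu} = (cos(α))(cos(α)) + (sin(α))(sin(α)) = 1
g'_{uv} = (cos(α))(-sin(α)) + (sin(α))(cos(α)) = 0
g'_{vv} = (-sin(α))(-sin(α)) + (cos(α))(cos(α)) = 1
g'_{ij} = diag(1, 1)
The Euclidean metric is invariant under rotations.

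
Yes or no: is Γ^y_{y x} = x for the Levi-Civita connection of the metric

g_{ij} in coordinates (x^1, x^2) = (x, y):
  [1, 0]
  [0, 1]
Γ^y_{y x} = (1/2) g^{yy} (∂_y g_{yx} + ∂_x g_{yy} - ∂_y g_{yx}) = (1/2)(1)((0) + (0) - (0)) = 0
This differs from the proposed value x.
No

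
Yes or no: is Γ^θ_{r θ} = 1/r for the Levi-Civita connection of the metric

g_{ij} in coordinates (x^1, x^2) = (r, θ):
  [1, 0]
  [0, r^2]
Γ^θ_{r θ} = (1/2) g^{θθ} (∂_r g_{θθ} + ∂_θ g_{θr} - ∂_θ g_{rθ}) = (1/2)(1/r^2)((2*r) + (0) - (0)) = 1/r
This equals the proposed value 1/r.
Yes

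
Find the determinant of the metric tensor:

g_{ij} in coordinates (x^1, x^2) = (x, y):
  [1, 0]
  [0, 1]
For a 2×2 metric: det(g) = g_{11}·g_{22} - g_{12}·g_{21}
= (1)·(1) - (0)·(0)
= 1 - 0
det(g) = 1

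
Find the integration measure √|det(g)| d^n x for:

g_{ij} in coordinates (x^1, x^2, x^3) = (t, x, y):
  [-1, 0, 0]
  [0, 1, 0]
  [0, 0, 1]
det(g) = -1
√|det(g)| = 1
Volume element: dV = 1 dt dx dy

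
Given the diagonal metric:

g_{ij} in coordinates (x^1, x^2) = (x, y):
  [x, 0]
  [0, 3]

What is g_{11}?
With x^1 = x, x^2 = y, g_{11} = g_{xx} is the row-1, column-1 entry of the matrix.
g_{11} = x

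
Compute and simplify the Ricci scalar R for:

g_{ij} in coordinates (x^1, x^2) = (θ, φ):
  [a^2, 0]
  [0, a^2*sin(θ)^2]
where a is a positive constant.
Non-zero Christoffel symbols (Γ^k_{ij} = Γ^k_{ji}):
Γ^θ_{φ φ} = -sin(2*θ)/2
Γ^φ_{θ φ} = 1/tan(θ)
Ricci tensor (R_{ij} = R^k_{ikj}): R_{θθ} = 1, R_{θφ} = 0, R_{φφ} = sin(θ)^2
Inverse metric: g^{θθ} = 1/a^2, g^{φφ} = 1/(a^2*sin(θ)^2)
R = g^{ij} R_{ij} = (1/a^2)(1) + (1/(a^2*sin(θ)^2))(sin(θ)^2) = 2/a^2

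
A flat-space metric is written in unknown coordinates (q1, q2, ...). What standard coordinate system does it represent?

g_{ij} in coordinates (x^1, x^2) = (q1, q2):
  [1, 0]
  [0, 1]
All components are constant and the metric is the identity, i.e. orthonormal rectilinear coordinates.
Cartesian (2D) coordinates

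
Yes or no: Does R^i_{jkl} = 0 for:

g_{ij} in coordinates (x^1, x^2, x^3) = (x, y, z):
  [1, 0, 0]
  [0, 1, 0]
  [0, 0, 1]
All metric components are constant, so every Christoffel symbol vanishes and R^i_{jkl} = 0.
Yes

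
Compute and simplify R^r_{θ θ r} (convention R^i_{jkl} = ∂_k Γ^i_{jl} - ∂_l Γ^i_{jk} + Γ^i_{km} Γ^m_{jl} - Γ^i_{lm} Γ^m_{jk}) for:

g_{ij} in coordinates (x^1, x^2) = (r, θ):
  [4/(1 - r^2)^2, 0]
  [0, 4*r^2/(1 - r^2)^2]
Non-zero Christoffel symbols (Γ^k_{ij} = Γ^k_{ji}):
Γ^r_{r r} = 2*r/(1 - r^2)
Γ^r_{θ θ} = (r^3 + r)/(r^2 - 1)
Γ^θ_{r θ} = (-r^2 - 1)/(r^3 - r)
R^r_{θ θ r} = ∂_θ Γ^r_{θ r} - ∂_r Γ^r_{θ θ} + Γ^r_{θ m} Γ^m_{θ r} - Γ^r_{r m} Γ^m_{θ θ}
  = (0) - ((r^4 - 4*r^2 - 1)/(r^2 - 1)^2) + (-(r^2 + 1)^2/(r^2 - 1)^2) - (-2*r^2*(r^2 + 1)/(r^2 - 1)^2) = 4*r^2/(r^2 - 1)^2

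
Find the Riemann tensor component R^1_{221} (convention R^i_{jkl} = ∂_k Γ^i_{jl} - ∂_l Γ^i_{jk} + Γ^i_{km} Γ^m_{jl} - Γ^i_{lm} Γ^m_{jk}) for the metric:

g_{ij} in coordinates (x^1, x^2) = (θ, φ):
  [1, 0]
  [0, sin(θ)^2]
Non-zero Christoffel symbols (Γ^k_{ij} = Γ^k_{ji}):
Γ^θ_{φ φ} = -sin(2*θ)/2
Γ^φ_{θ φ} = 1/tan(θ)
R^θ_{φ φ θ} = ∂_φ Γ^θ_{φ θ} - ∂_θ Γ^θ_{φ φ} + Γ^θ_{φ m} Γ^m_{φ θ} - Γ^θ_{θ m} Γ^m_{φ φ}
  = (0) - (-cos(2*θ)) + (-cos(θ)^2) - (0) = -sin(θ)^2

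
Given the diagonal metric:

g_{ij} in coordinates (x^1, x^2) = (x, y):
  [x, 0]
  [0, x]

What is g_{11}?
With x^1 = x, x^2 = y, g_{11} = g_{xx} is the row-1, column-1 entry of the matrix.
g_{11} = x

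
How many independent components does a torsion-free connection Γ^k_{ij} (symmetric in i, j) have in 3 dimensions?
Γ^k_{ij} has n choices for the upper index and n(n+1)/2 independent symmetric lower index pairs.
Total = 3 × 3×4/2 = 3 × 6 = 18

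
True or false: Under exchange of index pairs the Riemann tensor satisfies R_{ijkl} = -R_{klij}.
The pair-exchange symmetry has a plus sign: R_{ijkl} = +R_{klij}.
False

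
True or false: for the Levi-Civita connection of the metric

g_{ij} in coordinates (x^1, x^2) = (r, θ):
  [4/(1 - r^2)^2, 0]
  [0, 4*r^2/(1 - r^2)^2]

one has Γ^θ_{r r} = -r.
Γ^θ_{r r} = (1/2) g^{θθ} (∂_r g_{θr} + ∂_r g_{θr} - ∂_θ g_{rr}) = (1/2)((1 - r^2)^2/(4*r^2))((0) + (0) - (0)) = 0
This differs from the proposed value -r.
False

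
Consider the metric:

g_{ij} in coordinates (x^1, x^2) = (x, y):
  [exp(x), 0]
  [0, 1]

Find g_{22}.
With x^1 = x, x^2 = y, g_{22} = g_{yy} is the row-2, column-2 entry of the matrix.
g_{22} = 1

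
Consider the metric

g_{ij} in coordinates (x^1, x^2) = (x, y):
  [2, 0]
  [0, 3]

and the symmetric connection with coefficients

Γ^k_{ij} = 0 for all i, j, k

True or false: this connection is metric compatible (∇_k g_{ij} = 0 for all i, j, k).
Using ∇_k g_{ij} = ∂_k g_{ij} - Γ^m_{ki} g_{mj} - Γ^m_{kj} g_{im}:
e.g. ∇_x g_{yy} = (0) - (0) - (0) = 0
Every component ∇_k g_{ij} vanishes: the connection is metric compatible.
True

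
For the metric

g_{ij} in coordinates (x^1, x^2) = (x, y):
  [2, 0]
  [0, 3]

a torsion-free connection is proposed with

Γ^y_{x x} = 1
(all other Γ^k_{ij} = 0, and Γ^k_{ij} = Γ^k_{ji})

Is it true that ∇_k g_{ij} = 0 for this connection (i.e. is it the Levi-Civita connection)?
Using ∇_k g_{ij} = ∂_k g_{ij} - Γ^m_{ki} g_{mj} - Γ^m_{kj} g_{im}:
∇_x g_{xy} = (0) - (3) - (0) = -3 ≠ 0
So the connection is not metric compatible (it is not the Levi-Civita connection).
No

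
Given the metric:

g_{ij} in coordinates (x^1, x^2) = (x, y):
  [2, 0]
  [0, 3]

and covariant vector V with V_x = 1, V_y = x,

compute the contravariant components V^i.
Inverse metric (diagonal): g^{xx} = 1/2, g^{yy} = 1/3
V^i = g^{ij} V_j:
V^x = (1/2)(1) + (0)(x) = 1/2
V^y = (0)(1) + (1/3)(x) = x/3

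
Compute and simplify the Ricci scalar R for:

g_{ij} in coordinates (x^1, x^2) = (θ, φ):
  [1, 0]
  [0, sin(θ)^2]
Non-zero Christoffel symbols (Γ^k_{ij} = Γ^k_{ji}):
Γ^θ_{φ φ} = -sin(2*θ)/2
Γ^φ_{θ φ} = 1/tan(θ)
Ricci tensor (R_{ij} = R^k_{ikj}): R_{θθ} = 1, R_{θφ} = 0, R_{φφ} = sin(θ)^2
Inverse metric: g^{θθ} = 1, g^{φφ} = 1/sin(θ)^2
R = g^{ij} R_{ij} = (1)(1) + (1/sin(θ)^2)(sin(θ)^2) = 2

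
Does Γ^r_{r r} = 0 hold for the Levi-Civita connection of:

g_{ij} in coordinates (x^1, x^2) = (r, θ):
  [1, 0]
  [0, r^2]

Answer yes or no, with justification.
Γ^r_{r r} = (1/2) g^{rr} (∂_r g_{rr} + ∂_r g_{rr} - ∂_r g_{rr}) = (1/2)(1)((0) + (0) - (0)) = 0
This equals the proposed value 0.
Yes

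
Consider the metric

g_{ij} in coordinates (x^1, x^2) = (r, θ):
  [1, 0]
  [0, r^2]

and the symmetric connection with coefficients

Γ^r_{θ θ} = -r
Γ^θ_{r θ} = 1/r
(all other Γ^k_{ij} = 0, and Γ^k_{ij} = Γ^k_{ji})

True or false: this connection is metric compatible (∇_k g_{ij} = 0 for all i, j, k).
Using ∇_k g_{ij} = ∂_k g_{ij} - Γ^m_{ki} g_{mj} - Γ^m_{kj} g_{im}:
e.g. ∇_r g_{θθ} = (2*r) - (r) - (r) = 0
Every component ∇_k g_{ij} vanishes: the connection is metric compatible.
True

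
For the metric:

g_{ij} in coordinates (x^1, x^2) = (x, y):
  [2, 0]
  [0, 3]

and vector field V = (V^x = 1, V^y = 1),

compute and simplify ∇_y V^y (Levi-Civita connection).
All Christoffel symbols are zero.
∇_y V^y = ∂_y V^y + Γ^y_{y j} V^j
  = (0) + (0)(1) + (0)(1)
  = 0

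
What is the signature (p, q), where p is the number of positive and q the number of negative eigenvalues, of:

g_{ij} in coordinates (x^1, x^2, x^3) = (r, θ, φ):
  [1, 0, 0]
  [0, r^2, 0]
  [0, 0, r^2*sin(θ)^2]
The metric is diagonal, so its eigenvalues are the diagonal entries: 1, r^2, r^2*sin(θ)^2 (at a generic point, where coordinate-dependent entries are positive).
3 positive, 0 negative.
(3, 0) - Riemannian (positive definite)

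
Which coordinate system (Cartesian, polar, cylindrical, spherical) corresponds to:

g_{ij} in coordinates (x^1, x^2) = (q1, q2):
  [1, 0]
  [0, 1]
All components are constant and the metric is the identity, i.e. orthonormal rectilinear coordinates.
Cartesian (2D) coordinates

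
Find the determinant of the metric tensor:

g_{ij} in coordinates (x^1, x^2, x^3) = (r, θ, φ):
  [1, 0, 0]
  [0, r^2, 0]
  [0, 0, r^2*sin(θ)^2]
Diagonal metric: det(g) = g_{11}·g_{22}·g_{33}
= (1)·(r^2)·(r^2*sin(θ)^2)
det(g) = r^4*sin(θ)^2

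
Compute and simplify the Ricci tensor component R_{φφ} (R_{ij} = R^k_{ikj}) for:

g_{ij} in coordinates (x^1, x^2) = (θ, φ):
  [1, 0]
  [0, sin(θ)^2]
Non-zero Christoffel symbols (Γ^k_{ij} = Γ^k_{ji}):
Γ^θ_{φ φ} = -sin(2*θ)/2
Γ^φ_{θ φ} = 1/tan(θ)
R^θ_{φ θ φ} = ∂_θ Γ^θ_{φ φ} - ∂_φ Γ^θ_{φ θ} + Γ^θ_{θ m} Γ^m_{φ φ} - Γ^θ_{φ m} Γ^m_{φ θ}
  = (-cos(2*θ)) - (0) + (0) - (-cos(θ)^2) = sin(θ)^2
R^φ_{φ φ φ} = 0 (a repeated index in an antisymmetric pair)
R_{φφ} = R^θ_{φ θ φ} + R^φ_{φ φ φ} = (sin(θ)^2) + (0) = sin(θ)^2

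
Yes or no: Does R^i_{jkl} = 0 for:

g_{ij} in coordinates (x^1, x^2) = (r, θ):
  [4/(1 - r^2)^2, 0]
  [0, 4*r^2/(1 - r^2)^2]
Non-zero Christoffel symbols:
Γ^r_{r r} = 2*r/(1 - r^2)
Γ^r_{θ θ} = (r^3 + r)/(r^2 - 1)
Γ^θ_{r θ} = (-r^2 - 1)/(r^3 - r)
Ricci tensor: R_{rr} = -4/(r^2 - 1)^2, R_{rθ} = 0, R_{θθ} = -4*r^2/(r^2 - 1)^2
The Ricci tensor is non-zero, so the Riemann tensor is non-zero: not flat.
No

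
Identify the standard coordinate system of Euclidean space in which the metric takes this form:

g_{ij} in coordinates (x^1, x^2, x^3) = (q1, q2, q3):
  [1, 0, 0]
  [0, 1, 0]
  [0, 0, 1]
All components are constant and the metric is the identity, i.e. orthonormal rectilinear coordinates.
Cartesian (3D) coordinates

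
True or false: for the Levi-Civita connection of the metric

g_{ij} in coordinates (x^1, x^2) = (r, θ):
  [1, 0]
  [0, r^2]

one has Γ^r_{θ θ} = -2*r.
Γ^r_{θ θ} = (1/2) g^{rr} (∂_θ g_{rθ} + ∂_θ g_{rθ} - ∂_r g_{θθ}) = (1/2)(1)((0) + (0) - (2*r)) = -r
This differs from the proposed value -2*r.
False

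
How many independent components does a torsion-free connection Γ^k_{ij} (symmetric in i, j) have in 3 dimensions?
Γ^k_{ij} has n choices for the upper index and n(n+1)/2 independent symmetric lower index pairs.
Total = 3 × 3×4/2 = 3 × 6 = 18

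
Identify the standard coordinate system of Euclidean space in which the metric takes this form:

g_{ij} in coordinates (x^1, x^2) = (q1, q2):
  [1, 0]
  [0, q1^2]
The line element ds^2 = dq1^2 + q1^2 dq2^2 is dr^2 + r^2 dθ^2 with q1 = r, q2 = θ.
polar coordinates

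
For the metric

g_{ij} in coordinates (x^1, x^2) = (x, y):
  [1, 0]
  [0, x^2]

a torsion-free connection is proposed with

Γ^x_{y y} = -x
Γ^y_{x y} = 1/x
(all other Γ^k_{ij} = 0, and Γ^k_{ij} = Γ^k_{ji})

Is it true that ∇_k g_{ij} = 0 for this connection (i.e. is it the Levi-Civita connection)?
Using ∇_k g_{ij} = ∂_k g_{ij} - Γ^m_{ki} g_{mj} - Γ^m_{kj} g_{im}:
e.g. ∇_x g_{yy} = (2*x) - (x) - (x) = 0
Every component ∇_k g_{ij} vanishes: the connection is metric compatible.
Yes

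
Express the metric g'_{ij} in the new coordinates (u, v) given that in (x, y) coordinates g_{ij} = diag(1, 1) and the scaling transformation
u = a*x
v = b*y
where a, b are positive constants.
Invert the transformation: x = u/a, y = v/b
g'_{ij} = (∂x^k/∂x'^i)(∂x^l/∂x'^j) g_{kl}; with g_{kl} = δ_{kl} this is Σ_k (∂x^k/∂x'^i)(∂x^k/∂x'^j).
Jacobian: ∂x/∂u = 1/a, ∂x/∂v = 0, ∂y/∂u = 0, ∂y/∂v = 1/b
g'_{uu} = (1/a)(1/a) + (0)(0) = 1/a^2
g'_{uv} = (1/a)(0) + (0)(1/b) = 0
g'_{vv} = (0)(0) + (1/b)(1/b) = 1/b^2
g'_{ij} = diag(1/a^2, 1/b^2)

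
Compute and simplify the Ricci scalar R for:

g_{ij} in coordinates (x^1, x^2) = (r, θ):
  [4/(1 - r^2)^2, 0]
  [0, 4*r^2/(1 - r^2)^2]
Non-zero Christoffel symbols (Γ^k_{ij} = Γ^k_{ji}):
Γ^r_{r r} = 2*r/(1 - r^2)
Γ^r_{θ θ} = (r^3 + r)/(r^2 - 1)
Γ^θ_{r θ} = (-r^2 - 1)/(r^3 - r)
Ricci tensor (R_{ij} = R^k_{ikj}): R_{rr} = -4/(r^2 - 1)^2, R_{rθ} = 0, R_{θθ} = -4*r^2/(r^2 - 1)^2
Inverse metric: g^{rr} = (1 - r^2)^2/4, g^{θθ} = (1 - r^2)^2/(4*r^2)
R = g^{ij} R_{ij} = ((1 - r^2)^2/4)(-4/(r^2 - 1)^2) + ((1 - r^2)^2/(4*r^2))(-4*r^2/(r^2 - 1)^2) = -2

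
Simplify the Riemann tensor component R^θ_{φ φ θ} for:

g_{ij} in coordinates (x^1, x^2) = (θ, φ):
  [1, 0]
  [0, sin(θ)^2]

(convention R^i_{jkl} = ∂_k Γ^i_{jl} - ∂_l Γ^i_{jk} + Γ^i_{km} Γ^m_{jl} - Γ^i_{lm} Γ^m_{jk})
Non-zero Christoffel symbols (Γ^k_{ij} = Γ^k_{ji}):
Γ^θ_{φ φ} = -sin(2*θ)/2
Γ^φ_{θ φ} = 1/tan(θ)
R^θ_{φ φ θ} = ∂_φ Γ^θ_{φ θ} - ∂_θ Γ^θ_{φ φ} + Γ^θ_{φ m} Γ^m_{φ θ} - Γ^θ_{θ m} Γ^m_{φ φ}
  = (0) - (-cos(2*θ)) + (-cos(θ)^2) - (0) = -sin(θ)^2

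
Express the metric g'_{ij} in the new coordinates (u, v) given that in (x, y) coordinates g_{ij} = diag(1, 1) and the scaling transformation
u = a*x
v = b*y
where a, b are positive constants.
Invert the transformation: x = u/a, y = v/b
g'_{ij} = (∂x^k/∂x'^i)(∂x^l/∂x'^j) g_{kl}; with g_{kl} = δ_{kl} this is Σ_k (∂x^k/∂x'^i)(∂x^k/∂x'^j).
Jacobian: ∂x/∂u = 1/a, ∂x/∂v = 0, ∂y/∂u = 0, ∂y/∂v = 1/b
g'_{uu} = (1/a)(1/a) + (0)(0) = 1/a^2
g'_{uv} = (1/a)(0) + (0)(1/b) = 0
g'_{vv} = (0)(0) + (1/b)(1/b) = 1/b^2
g'_{ij} = diag(1/a^2, 1/b^2)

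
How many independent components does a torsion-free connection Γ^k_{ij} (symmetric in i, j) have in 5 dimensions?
Γ^k_{ij} has n choices for the upper index and n(n+1)/2 independent symmetric lower index pairs.
Total = 5 × 5×6/2 = 5 × 15 = 75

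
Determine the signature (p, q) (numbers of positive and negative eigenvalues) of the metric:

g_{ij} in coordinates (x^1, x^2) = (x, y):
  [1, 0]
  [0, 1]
The metric is diagonal, so its eigenvalues are the diagonal entries: 1, 1 (at a generic point, where coordinate-dependent entries are positive).
2 positive, 0 negative.
(2, 0) - Riemannian (positive definite)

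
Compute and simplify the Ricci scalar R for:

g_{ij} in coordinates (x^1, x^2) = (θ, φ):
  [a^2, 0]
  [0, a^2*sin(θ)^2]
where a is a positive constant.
Non-zero Christoffel symbols (Γ^k_{ij} = Γ^k_{ji}):
Γ^θ_{φ φ} = -sin(2*θ)/2
Γ^φ_{θ φ} = 1/tan(θ)
Ricci tensor (R_{ij} = R^k_{ikj}): R_{θθ} = 1, R_{θφ} = 0, R_{φφ} = sin(θ)^2
Inverse metric: g^{θθ} = 1/a^2, g^{φφ} = 1/(a^2*sin(θ)^2)
R = g^{ij} R_{ij} = (1/a^2)(1) + (1/(a^2*sin(θ)^2))(sin(θ)^2) = 2/a^2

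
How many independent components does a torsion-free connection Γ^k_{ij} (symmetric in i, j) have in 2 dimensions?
Γ^k_{ij} has n choices for the upper index and n(n+1)/2 independent symmetric lower index pairs.
Total = 2 × 2×3/2 = 2 × 3 = 6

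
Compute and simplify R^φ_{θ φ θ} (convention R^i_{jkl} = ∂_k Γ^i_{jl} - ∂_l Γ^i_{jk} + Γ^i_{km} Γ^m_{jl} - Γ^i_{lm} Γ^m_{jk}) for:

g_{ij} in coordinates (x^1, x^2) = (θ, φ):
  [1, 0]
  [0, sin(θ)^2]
Non-zero Christoffel symbols (Γ^k_{ij} = Γ^k_{ji}):
Γ^θ_{φ φ} = -sin(2*θ)/2
Γ^φ_{θ φ} = 1/tan(θ)
R^φ_{θ φ θ} = ∂_φ Γ^φ_{θ θ} - ∂_θ Γ^φ_{θ φ} + Γ^φ_{φ m} Γ^m_{θ θ} - Γ^φ_{θ m} Γ^m_{θ φ}
  = (0) - (-1/sin(θ)^2) + (0) - (1/tan(θ)^2) = 1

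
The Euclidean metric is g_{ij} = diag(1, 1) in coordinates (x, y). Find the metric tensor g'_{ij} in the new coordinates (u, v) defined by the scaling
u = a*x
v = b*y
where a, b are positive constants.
Invert the transformation: x = u/a, y = v/b
g'_{ij} = (∂x^k/∂x'^i)(∂x^l/∂x'^j) g_{kl}; with g_{kl} = δ_{kl} this is Σ_k (∂x^k/∂x'^i)(∂x^k/∂x'^j).
Jacobian: ∂x/∂u = 1/a, ∂x/∂v = 0, ∂y/∂u = 0, ∂y/∂v = 1/b
g'_{uu} = (1/a)(1/a) + (0)(0) = 1/a^2
g'_{uv} = (1/a)(0) + (0)(1/b) = 0
g'_{vv} = (0)(0) + (1/b)(1/b) = 1/b^2
g'_{ij} = diag(1/a^2, 1/b^2)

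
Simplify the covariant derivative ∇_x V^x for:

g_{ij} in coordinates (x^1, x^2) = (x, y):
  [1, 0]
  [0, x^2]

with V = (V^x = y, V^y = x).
Non-zero Christoffel symbols:
Γ^x_{y y} = -x
Γ^y_{x y} = 1/x
∇_x V^x = ∂_x V^x + Γ^x_{x j} V^j
  = (0) + (0)(y) + (0)(x)
  = 0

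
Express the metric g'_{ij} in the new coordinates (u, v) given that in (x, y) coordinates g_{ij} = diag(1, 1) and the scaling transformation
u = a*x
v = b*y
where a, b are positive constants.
Invert the transformation: x = u/a, y = v/b
g'_{ij} = (∂x^k/∂x'^i)(∂x^l/∂x'^j) g_{kl}; with g_{kl} = δ_{kl} this is Σ_k (∂x^k/∂x'^i)(∂x^k/∂x'^j).
Jacobian: ∂x/∂u = 1/a, ∂x/∂v = 0, ∂y/∂u = 0, ∂y/∂v = 1/b
g'_{uu} = (1/a)(1/a) + (0)(0) = 1/a^2
g'_{uv} = (1/a)(0) + (0)(1/b) = 0
g'_{vv} = (0)(0) + (1/b)(1/b) = 1/b^2
g'_{ij} = diag(1/a^2, 1/b^2)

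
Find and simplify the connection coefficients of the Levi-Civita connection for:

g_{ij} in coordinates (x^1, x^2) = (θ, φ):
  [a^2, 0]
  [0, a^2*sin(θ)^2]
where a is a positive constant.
Using Γ^k_{ij} = (1/2) g^{km} (∂_i g_{mj} + ∂_j g_{mi} - ∂_m g_{ij}); the metric is diagonal, so only the m = k term contributes.
Non-zero symbols (using the symmetry Γ^k_{ij} = Γ^k_{ji}):
Γ^θ_{φ φ} = (1/2) g^{θθ} (∂_φ g_{θφ} + ∂_φ g_{θφ} - ∂_θ g_{φφ}) = (1/2)(1/a^2)((0) + (0) - (a^2*sin(2*θ))) = -sin(2*θ)/2
Γ^φ_{θ φ} = (1/2) g^{φφ} (∂_θ g_{φφ} + ∂_φ g_{φθ} - ∂_φ g_{θφ}) = (1/2)(1/(a^2*sin(θ)^2))((a^2*sin(2*θ)) + (0) - (0)) = 1/tan(θ)
All other Christoffel symbols are zero.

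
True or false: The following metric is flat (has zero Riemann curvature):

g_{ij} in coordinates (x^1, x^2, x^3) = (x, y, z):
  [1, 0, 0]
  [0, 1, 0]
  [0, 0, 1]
All metric components are constant, so every Christoffel symbol vanishes and R^i_{jkl} = 0.
True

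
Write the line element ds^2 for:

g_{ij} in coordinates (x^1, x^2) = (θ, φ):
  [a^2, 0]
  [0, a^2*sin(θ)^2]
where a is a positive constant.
ds^2 = g_{ij} dx^i dx^j; only the non-zero components contribute.
ds^2 = a^2 dθ^2 + a^2*sin(θ)^2 dφ^2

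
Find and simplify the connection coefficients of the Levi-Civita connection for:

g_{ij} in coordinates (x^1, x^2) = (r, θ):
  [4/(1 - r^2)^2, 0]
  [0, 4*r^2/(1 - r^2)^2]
Using Γ^k_{ij} = (1/2) g^{km} (∂_i g_{mj} + ∂_j g_{mi} - ∂_m g_{ij}); the metric is diagonal, so only the m = k term contributes.
Non-zero symbols (using the symmetry Γ^k_{ij} = Γ^k_{ji}):
Γ^r_{r r} = (1/2) g^{rr} (∂_r g_{rr} + ∂_r g_{rr} - ∂_r g_{rr}) = (1/2)((1 - r^2)^2/4)((16*r/(1 - r^2)^3) + (16*r/(1 - r^2)^3) - (16*r/(1 - r^2)^3)) = 2*r/(1 - r^2)
Γ^r_{θ θ} = (1/2) g^{rr} (∂_θ g_{rθ} + ∂_θ g_{rθ} - ∂_r g_{θθ}) = (1/2)((1 - r^2)^2/4)((0) + (0) - (-8*(r^3 + r)/(r^2 - 1)^3)) = (r^3 + r)/(r^2 - 1)
Γ^θ_{r θ} = (1/2) g^{θθ} (∂_r g_{θθ} + ∂_θ g_{θr} - ∂_θ g_{rθ}) = (1/2)((1 - r^2)^2/(4*r^2))((-8*(r^3 + r)/(r^2 - 1)^3) + (0) - (0)) = (-r^2 - 1)/(r^3 - r)
All other Christoffel symbols are zero.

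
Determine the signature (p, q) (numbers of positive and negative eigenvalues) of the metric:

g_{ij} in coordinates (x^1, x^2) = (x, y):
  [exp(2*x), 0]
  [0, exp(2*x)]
The metric is diagonal, so its eigenvalues are the diagonal entries: exp(2*x), exp(2*x) (at a generic point, where coordinate-dependent entries are positive).
2 positive, 0 negative.
(2, 0) - Riemannian (positive definite)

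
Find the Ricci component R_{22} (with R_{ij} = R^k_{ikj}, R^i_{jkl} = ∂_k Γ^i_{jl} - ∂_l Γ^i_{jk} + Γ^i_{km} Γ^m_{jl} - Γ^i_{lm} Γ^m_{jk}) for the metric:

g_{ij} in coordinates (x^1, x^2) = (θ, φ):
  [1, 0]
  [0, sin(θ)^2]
Non-zero Christoffel symbols (Γ^k_{ij} = Γ^k_{ji}):
Γ^θ_{φ φ} = -sin(2*θ)/2
Γ^φ_{θ φ} = 1/tan(θ)
R^θ_{φ θ φ} = ∂_θ Γ^θ_{φ φ} - ∂_φ Γ^θ_{φ θ} + Γ^θ_{θ m} Γ^m_{φ φ} - Γ^θ_{φ m} Γ^m_{φ θ}
  = (-cos(2*θ)) - (0) + (0) - (-cos(θ)^2) = sin(θ)^2
R^φ_{φ φ φ} = 0 (a repeated index in an antisymmetric pair)
R_{φφ} = R^θ_{φ θ φ} + R^φ_{φ φ φ} = (sin(θ)^2) + (0) = sin(θ)^2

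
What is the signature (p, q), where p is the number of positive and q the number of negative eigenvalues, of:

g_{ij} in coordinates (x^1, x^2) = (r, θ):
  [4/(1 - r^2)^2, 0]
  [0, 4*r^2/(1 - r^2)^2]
The metric is diagonal, so its eigenvalues are the diagonal entries: 4/(1 - r^2)^2, 4*r^2/(1 - r^2)^2 (at a generic point, where coordinate-dependent entries are positive).
2 positive, 0 negative.
(2, 0) - Riemannian (positive definite)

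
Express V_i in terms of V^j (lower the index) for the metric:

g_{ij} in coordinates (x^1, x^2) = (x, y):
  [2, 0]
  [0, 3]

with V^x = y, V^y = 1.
V_i = g_{ij} V^j:
V_x = (2)(y) + (0)(1) = 2*y
V_y = (0)(y) + (3)(1) = 3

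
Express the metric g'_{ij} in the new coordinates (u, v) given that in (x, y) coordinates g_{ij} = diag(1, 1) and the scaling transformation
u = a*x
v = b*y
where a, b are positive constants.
Invert the transformation: x = u/a, y = v/b
g'_{ij} = (∂x^k/∂x'^i)(∂x^l/∂x'^j) g_{kl}; with g_{kl} = δ_{kl} this is Σ_k (∂x^k/∂x'^i)(∂x^k/∂x'^j).
Jacobian: ∂x/∂u = 1/a, ∂x/∂v = 0, ∂y/∂u = 0, ∂y/∂v = 1/b
g'_{uu} = (1/a)(1/a) + (0)(0) = 1/a^2
g'_{uv} = (1/a)(0) + (0)(1/b) = 0
g'_{vv} = (0)(0) + (1/b)(1/b) = 1/b^2
g'_{ij} = diag(1/a^2, 1/b^2)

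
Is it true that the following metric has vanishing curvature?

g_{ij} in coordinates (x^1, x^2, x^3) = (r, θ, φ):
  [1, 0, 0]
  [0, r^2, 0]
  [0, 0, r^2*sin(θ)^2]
Non-zero Christoffel symbols:
Γ^r_{θ θ} = -r
Γ^r_{φ φ} = -r*sin(θ)^2
Γ^θ_{r θ} = 1/r
Γ^θ_{φ φ} = -sin(2*θ)/2
Γ^φ_{r φ} = 1/r
Γ^φ_{θ φ} = 1/tan(θ)
Ricci tensor: R_{rr} = 0, R_{rθ} = 0, R_{rφ} = 0, R_{θθ} = 0, R_{θφ} = 0, R_{φφ} = 0
All R_{ij} vanish; in 3 dimensions the Riemann tensor is fully determined by the Ricci tensor, so R^i_{jkl} = 0: the metric is flat (curvilinear coordinates on flat space).
Yes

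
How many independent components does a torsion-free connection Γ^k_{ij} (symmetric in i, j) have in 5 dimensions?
Γ^k_{ij} has n choices for the upper index and n(n+1)/2 independent symmetric lower index pairs.
Total = 5 × 5×6/2 = 5 × 15 = 75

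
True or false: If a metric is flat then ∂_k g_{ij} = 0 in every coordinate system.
Flatness means R^i_{jkl} = 0; the components can still vary, e.g. the flat plane in polar coordinates has g_{θθ} = r^2.
False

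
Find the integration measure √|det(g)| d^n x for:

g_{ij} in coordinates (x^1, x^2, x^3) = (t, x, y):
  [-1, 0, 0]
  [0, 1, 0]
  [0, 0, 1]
det(g) = -1
√|det(g)| = 1
Volume element: dV = 1 dt dx dy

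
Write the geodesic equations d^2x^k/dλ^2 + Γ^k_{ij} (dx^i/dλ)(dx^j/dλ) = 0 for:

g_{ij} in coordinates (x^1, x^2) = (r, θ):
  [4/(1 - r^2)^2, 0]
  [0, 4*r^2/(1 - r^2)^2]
Geodesic equation: d^2x^k/dλ^2 + Γ^k_{ij} (dx^i/dλ)(dx^j/dλ) = 0.
Non-zero Christoffel symbols:
Γ^r_{r r} = 2*r/(1 - r^2)
Γ^r_{θ θ} = (r^3 + r)/(r^2 - 1)
Γ^θ_{r θ} = (-r^2 - 1)/(r^3 - r)
Substituting (the symmetric pair Γ^k_{ij}, Γ^k_{ji} combines into a factor 2):
d^2r/dλ^2 + (2*r/(1 - r^2)) (dr/dλ)^2 + ((r^3 + r)/(r^2 - 1)) (dθ/dλ)^2 = 0
d^2θ/dλ^2 + ((-2*r^2 - 2)/(r^3 - r)) (dr/dλ)(dθ/dλ) = 0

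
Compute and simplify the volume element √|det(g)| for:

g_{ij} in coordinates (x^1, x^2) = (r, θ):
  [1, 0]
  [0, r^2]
det(g) = r^2
√|det(g)| = r
Volume element: dV = r dr dθ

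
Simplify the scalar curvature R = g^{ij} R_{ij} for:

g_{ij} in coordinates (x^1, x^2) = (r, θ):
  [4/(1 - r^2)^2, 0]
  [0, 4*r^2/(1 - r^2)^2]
Non-zero Christoffel symbols (Γ^k_{ij} = Γ^k_{ji}):
Γ^r_{r r} = 2*r/(1 - r^2)
Γ^r_{θ θ} = (r^3 + r)/(r^2 - 1)
Γ^θ_{r θ} = (-r^2 - 1)/(r^3 - r)
Ricci tensor (R_{ij} = R^k_{ikj}): R_{rr} = -4/(r^2 - 1)^2, R_{rθ} = 0, R_{θθ} = -4*r^2/(r^2 - 1)^2
Inverse metric: g^{rr} = (1 - r^2)^2/4, g^{θθ} = (1 - r^2)^2/(4*r^2)
R = g^{ij} R_{ij} = ((1 - r^2)^2/4)(-4/(r^2 - 1)^2) + ((1 - r^2)^2/(4*r^2))(-4*r^2/(r^2 - 1)^2) = -2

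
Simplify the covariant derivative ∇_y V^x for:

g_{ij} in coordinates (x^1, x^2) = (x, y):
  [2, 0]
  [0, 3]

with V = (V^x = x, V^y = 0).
All Christoffel symbols are zero.
∇_y V^x = ∂_y V^x + Γ^x_{y j} V^j
  = (0) + (0)(x) + (0)(0)
  = 0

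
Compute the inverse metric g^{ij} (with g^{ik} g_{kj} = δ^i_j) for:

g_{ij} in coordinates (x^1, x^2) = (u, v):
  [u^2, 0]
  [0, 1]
The metric is diagonal, so g^{ij} is diagonal with entries 1/g_{ii}: diag(1/(u^2), 1).
g^{ij}:
  [1/u^2, 0]
  [0, 1]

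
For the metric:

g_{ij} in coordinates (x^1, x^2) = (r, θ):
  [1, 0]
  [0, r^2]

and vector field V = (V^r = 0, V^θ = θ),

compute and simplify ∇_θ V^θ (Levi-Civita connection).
Non-zero Christoffel symbols:
Γ^r_{θ θ} = -r
Γ^θ_{r θ} = 1/r
∇_θ V^θ = ∂_θ V^θ + Γ^θ_{θ j} V^j
  = (1) + (1/r)(0) + (0)(θ)
  = 1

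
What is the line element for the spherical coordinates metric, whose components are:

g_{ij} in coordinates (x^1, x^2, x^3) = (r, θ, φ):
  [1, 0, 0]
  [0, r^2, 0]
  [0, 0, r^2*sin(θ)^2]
ds^2 = g_{ij} dx^i dx^j; only the non-zero components contribute.
ds^2 = dr^2 + r^2 dθ^2 + r^2*sin(θ)^2 dφ^2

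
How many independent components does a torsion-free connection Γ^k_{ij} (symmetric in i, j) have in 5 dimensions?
Γ^k_{ij} has n choices for the upper index and n(n+1)/2 independent symmetric lower index pairs.
Total = 5 × 5×6/2 = 5 × 15 = 75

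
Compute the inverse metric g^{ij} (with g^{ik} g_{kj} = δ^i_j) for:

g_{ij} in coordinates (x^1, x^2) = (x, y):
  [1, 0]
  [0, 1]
The metric is diagonal, so g^{ij} is diagonal with entries 1/g_{ii}: diag(1, 1).
g^{ij}:
  [1, 0]
  [0, 1]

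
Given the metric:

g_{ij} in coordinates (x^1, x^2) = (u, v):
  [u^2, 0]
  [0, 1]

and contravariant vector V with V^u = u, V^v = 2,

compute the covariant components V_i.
V_i = g_{ij} V^j:
V_u = (u^2)(u) + (0)(2) = u^3
V_v = (0)(u) + (1)(2) = 2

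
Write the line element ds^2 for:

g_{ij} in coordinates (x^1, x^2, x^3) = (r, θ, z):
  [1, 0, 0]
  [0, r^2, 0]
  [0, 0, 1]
ds^2 = g_{ij} dx^i dx^j; only the non-zero components contribute.
ds^2 = dr^2 + r^2 dθ^2 + dz^2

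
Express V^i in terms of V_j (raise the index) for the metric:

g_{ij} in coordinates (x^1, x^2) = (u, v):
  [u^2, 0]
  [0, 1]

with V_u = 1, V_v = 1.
Inverse metric (diagonal): g^{uu} = 1/u^2, g^{vv} = 1
V^i = g^{ij} V_j:
V^u = (1/u^2)(1) + (0)(1) = 1/u^2
V^v = (0)(1) + (1)(1) = 1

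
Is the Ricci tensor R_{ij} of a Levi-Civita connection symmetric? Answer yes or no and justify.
R_{ij} = R^k_{ikj}; the pair symmetry R_{kilj} = R_{ljki} gives R_{ij} = R_{ji}.
Yes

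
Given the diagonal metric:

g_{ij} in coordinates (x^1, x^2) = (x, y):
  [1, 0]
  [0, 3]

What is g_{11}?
With x^1 = x, x^2 = y, g_{11} = g_{xx} is the row-1, column-1 entry of the matrix.
g_{11} = 1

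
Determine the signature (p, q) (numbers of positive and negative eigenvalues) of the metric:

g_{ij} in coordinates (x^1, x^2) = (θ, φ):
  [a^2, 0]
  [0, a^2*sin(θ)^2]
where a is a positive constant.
The metric is diagonal, so its eigenvalues are the diagonal entries: a^2, a^2*sin(θ)^2 (at a generic point, where coordinate-dependent entries are positive).
2 positive, 0 negative.
(2, 0) - Riemannian (positive definite)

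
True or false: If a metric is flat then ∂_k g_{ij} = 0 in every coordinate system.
Flatness means R^i_{jkl} = 0; the components can still vary, e.g. the flat plane in polar coordinates has g_{θθ} = r^2.
False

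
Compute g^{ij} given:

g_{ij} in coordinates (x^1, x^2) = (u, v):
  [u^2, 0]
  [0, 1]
The metric is diagonal, so g^{ij} is diagonal with entries 1/g_{ii}: diag(1/(u^2), 1).
g^{ij}:
  [1/u^2, 0]
  [0, 1]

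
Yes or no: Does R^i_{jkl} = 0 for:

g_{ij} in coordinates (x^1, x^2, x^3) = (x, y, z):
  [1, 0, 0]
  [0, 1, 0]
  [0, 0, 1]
All metric components are constant, so every Christoffel symbol vanishes and R^i_{jkl} = 0.
Yes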